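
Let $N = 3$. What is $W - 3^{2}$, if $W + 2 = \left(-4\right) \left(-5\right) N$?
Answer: $49$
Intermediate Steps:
$W = 58$ ($W = -2 + \left(-4\right) \left(-5\right) 3 = -2 + 20 \cdot 3 = -2 + 60 = 58$)
$W - 3^{2} = 58 - 3^{2} = 58 - 9 = 49$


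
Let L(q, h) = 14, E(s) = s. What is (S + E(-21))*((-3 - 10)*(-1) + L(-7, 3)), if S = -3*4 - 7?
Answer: -1080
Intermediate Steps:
S = -19 (S = -12 - 7 = -19)
(S + E(-21))*((-3 - 10)*(-1) + L(-7, 3)) = (-19 - 21)*((-3 - 10)*(-1) + 14) = -40*(-13*(-1) + 14) = -40*(13 + 14) = -40*27 = -1080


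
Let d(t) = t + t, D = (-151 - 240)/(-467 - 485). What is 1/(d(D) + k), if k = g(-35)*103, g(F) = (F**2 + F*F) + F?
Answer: 28/6964883 ≈ 4.0202e-6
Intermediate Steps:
D = 23/56 (D = -391/(-952) = -391*(-1/952) = 23/56 ≈ 0.41071)
g(F) = F + 2*F**2 (g(F) = (F**2 + F**2) + F = 2*F**2 + F = F + 2*F**2)
d(t) = 2*t
k = 248745 (k = -35*(1 + 2*(-35))*103 = -35*(1 - 70)*103 = -35*(-69)*103 = 2415*103 = 248745)
1/(d(D) + k) = 1/(2*(23/56) + 248745) = 1/(23/28 + 248745) = 1/(6964883/28) = 28/6964883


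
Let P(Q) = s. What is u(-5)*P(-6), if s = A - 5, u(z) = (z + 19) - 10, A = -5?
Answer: -40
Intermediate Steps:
u(z) = 9 + z (u(z) = (19 + z) - 10 = 9 + z)
s = -10 (s = -5 - 5 = -10)
P(Q) = -10
u(-5)*P(-6) = (9 - 5)*(-10) = 4*(-10) = -40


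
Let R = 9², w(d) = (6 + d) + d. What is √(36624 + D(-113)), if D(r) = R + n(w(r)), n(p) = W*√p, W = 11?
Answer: √(36705 + 22*I*√55) ≈ 191.59 + 0.4258*I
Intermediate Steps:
w(d) = 6 + 2*d
R = 81
n(p) = 11*√p
D(r) = 81 + 11*√(6 + 2*r)
√(36624 + D(-113)) = √(36624 + (81 + 11*√(6 + 2*(-113)))) = √(36624 + (81 + 11*√(6 - 226))) = √(36624 + (81 + 11*√(-220))) = √(36624 + (81 + 11*(2*I*√55))) = √(36624 + (81 + 22*I*√55)) = √(36705 + 22*I*√55)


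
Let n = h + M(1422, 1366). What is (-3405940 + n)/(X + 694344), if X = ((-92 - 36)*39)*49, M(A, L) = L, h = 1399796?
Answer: -1002389/224868 ≈ -4.4577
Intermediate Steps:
X = -244608 (X = -128*39*49 = -4992*49 = -244608)
n = 1401162 (n = 1399796 + 1366 = 1401162)
(-3405940 + n)/(X + 694344) = (-3405940 + 1401162)/(-244608 + 694344) = -2004778/449736 = -2004778*1/449736 = -1002389/224868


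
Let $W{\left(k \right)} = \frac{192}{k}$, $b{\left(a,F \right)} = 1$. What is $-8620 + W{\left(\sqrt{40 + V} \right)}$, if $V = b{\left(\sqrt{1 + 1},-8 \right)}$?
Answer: $-8620 + \frac{192 \sqrt{41}}{41} \approx -8590.0$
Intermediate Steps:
$V = 1$
$-8620 + W{\left(\sqrt{40 + V} \right)} = -8620 + \frac{192}{\sqrt{40 + 1}} = -8620 + \frac{192}{\sqrt{41}} = -8620 + 192 \frac{\sqrt{41}}{41} = -8620 + \frac{192 \sqrt{41}}{41}$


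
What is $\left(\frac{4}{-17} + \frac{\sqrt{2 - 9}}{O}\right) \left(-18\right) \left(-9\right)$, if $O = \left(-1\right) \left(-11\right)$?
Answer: $- \frac{648}{17} + \frac{162 i \sqrt{7}}{11} \approx -38.118 + 38.965 i$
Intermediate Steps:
$O = 11$
$\left(\frac{4}{-17} + \frac{\sqrt{2 - 9}}{O}\right) \left(-18\right) \left(-9\right) = \left(\frac{4}{-17} + \frac{\sqrt{2 - 9}}{11}\right) \left(-18\right) \left(-9\right) = \left(4 \left(- \frac{1}{17}\right) + \sqrt{-7} \cdot \frac{1}{11}\right) \left(-18\right) \left(-9\right) = \left(- \frac{4}{17} + i \sqrt{7} \cdot \frac{1}{11}\right) \left(-18\right) \left(-9\right) = \left(- \frac{4}{17} + \frac{i \sqrt{7}}{11}\right) \left(-18\right) \left(-9\right) = \left(\frac{72}{17} - \frac{18 i \sqrt{7}}{11}\right) \left(-9\right) = - \frac{648}{17} + \frac{162 i \sqrt{7}}{11}$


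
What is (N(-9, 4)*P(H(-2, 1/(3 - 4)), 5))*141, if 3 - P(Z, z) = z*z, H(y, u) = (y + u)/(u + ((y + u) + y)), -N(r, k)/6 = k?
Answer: 74448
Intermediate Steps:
N(r, k) = -6*k
H(y, u) = (u + y)/(2*u + 2*y) (H(y, u) = (u + y)/(u + ((u + y) + y)) = (u + y)/(u + (u + 2*y)) = (u + y)/(2*u + 2*y))
P(Z, z) = 3 - z² (P(Z, z) = 3 - z*z = 3 - z²)
(N(-9, 4)*P(H(-2, 1/(3 - 4)), 5))*141 = ((-6*4)*(3 - 1*5²))*141 = -24*(3 - 1*25)*141 = -24*(3 - 25)*141 = -24*(-22)*141 = 528*141 = 74448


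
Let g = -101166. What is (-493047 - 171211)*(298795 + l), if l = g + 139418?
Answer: -223886166126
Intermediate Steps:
l = 38252 (l = -101166 + 139418 = 38252)
(-493047 - 171211)*(298795 + l) = (-493047 - 171211)*(298795 + 38252) = -664258*337047 = -223886166126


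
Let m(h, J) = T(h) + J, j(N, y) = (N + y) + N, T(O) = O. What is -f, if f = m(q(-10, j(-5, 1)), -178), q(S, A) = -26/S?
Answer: 877/5 ≈ 175.40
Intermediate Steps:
j(N, y) = y + 2*N
m(h, J) = J + h (m(h, J) = h + J = J + h)
f = -877/5 (f = -178 - 26/(-10) = -178 - 26*(-⅒) = -178 + 13/5 = -877/5 ≈ -175.40)
-f = -1*(-877/5) = 877/5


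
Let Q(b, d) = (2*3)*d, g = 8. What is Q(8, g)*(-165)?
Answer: -7920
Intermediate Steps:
Q(b, d) = 6*d
Q(8, g)*(-165) = (6*8)*(-165) = 48*(-165) = -7920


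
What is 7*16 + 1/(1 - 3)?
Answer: 223/2 ≈ 111.50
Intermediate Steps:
7*16 + 1/(1 - 3) = 112 + 1/(-2) = 112 + 1*(-1/2) = 112 - 1/2 = 223/2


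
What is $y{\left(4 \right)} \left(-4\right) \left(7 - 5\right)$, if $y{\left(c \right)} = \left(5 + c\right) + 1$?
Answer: $-80$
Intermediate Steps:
$y{\left(c \right)} = 6 + c$
$y{\left(4 \right)} \left(-4\right) \left(7 - 5\right) = \left(6 + 4\right) \left(-4\right) \left(7 - 5\right) = 10 \left(-4\right) 2 = \left(-40\right) 2 = -80$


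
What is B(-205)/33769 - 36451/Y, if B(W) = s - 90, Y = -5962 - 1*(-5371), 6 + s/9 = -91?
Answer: 1230344686/19957479 ≈ 61.648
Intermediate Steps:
s = -873 (s = -54 + 9*(-91) = -54 - 819 = -873)
Y = -591 (Y = -5962 + 5371 = -591)
B(W) = -963 (B(W) = -873 - 90 = -963)
B(-205)/33769 - 36451/Y = -963/33769 - 36451/(-591) = -963*1/33769 - 36451*(-1/591) = -963/33769 + 36451/591 = 1230344686/19957479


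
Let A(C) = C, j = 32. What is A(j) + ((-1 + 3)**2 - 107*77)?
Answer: -8203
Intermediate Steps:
A(j) + ((-1 + 3)**2 - 107*77) = 32 + ((-1 + 3)**2 - 107*77) = 32 + (2**2 - 8239) = 32 + (4 - 8239) = 32 - 8235 = -8203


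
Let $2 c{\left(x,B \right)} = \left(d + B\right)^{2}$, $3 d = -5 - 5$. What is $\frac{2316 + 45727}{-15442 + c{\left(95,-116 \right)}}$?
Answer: $- \frac{432387}{74896} \approx -5.7732$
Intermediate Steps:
$d = - \frac{10}{3}$ ($d = \frac{-5 - 5}{3} = \frac{1}{3} \left(-10\right) = - \frac{10}{3} \approx -3.3333$)
$c{\left(x,B \right)} = \frac{\left(- \frac{10}{3} + B\right)^{2}}{2}$
$\frac{2316 + 45727}{-15442 + c{\left(95,-116 \right)}} = \frac{2316 + 45727}{-15442 + \frac{\left(-10 + 3 \left(-116\right)\right)^{2}}{18}} = \frac{48043}{-15442 + \frac{\left(-10 - 348\right)^{2}}{18}} = \frac{48043}{-15442 + \frac{\left(-358\right)^{2}}{18}} = \frac{48043}{-15442 + \frac{1}{18} \cdot 128164} = \frac{48043}{-15442 + \frac{64082}{9}} = \frac{48043}{- \frac{74896}{9}} = 48043 \left(- \frac{9}{74896}\right) = - \frac{432387}{74896}$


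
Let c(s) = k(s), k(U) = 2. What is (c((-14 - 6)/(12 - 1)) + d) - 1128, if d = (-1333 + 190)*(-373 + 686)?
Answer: -358885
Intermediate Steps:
c(s) = 2
d = -357759 (d = -1143*313 = -357759)
(c((-14 - 6)/(12 - 1)) + d) - 1128 = (2 - 357759) - 1128 = -357757 - 1128 = -358885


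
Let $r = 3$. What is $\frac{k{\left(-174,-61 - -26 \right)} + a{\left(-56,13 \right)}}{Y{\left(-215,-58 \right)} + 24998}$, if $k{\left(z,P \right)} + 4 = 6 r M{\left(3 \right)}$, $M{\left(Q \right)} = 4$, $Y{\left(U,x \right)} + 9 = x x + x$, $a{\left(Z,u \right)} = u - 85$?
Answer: $- \frac{4}{28295} \approx -0.00014137$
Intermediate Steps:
$a{\left(Z,u \right)} = -85 + u$
$Y{\left(U,x \right)} = -9 + x + x^{2}$ ($Y{\left(U,x \right)} = -9 + \left(x x + x\right) = -9 + \left(x^{2} + x\right) = -9 + \left(x + x^{2}\right) = -9 + x + x^{2}$)
$k{\left(z,P \right)} = 68$ ($k{\left(z,P \right)} = -4 + 6 \cdot 3 \cdot 4 = -4 + 18 \cdot 4 = -4 + 72 = 68$)
$\frac{k{\left(-174,-61 - -26 \right)} + a{\left(-56,13 \right)}}{Y{\left(-215,-58 \right)} + 24998} = \frac{68 + \left(-85 + 13\right)}{\left(-9 - 58 + \left(-58\right)^{2}\right) + 24998} = \frac{68 - 72}{\left(-9 - 58 + 3364\right) + 24998} = - \frac{4}{3297 + 24998} = - \frac{4}{28295}$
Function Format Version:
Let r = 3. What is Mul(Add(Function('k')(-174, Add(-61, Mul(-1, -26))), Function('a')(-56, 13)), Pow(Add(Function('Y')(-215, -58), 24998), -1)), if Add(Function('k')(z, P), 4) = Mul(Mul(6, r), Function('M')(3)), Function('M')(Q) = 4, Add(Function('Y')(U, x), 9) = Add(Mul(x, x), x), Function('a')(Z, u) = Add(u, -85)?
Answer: Rational(-4, 28295) ≈ -0.00014137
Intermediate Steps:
Function('a')(Z, u) = Add(-85, u)
Function('Y')(U, x) = Add(-9, x, Pow(x, 2)) (Function('Y')(U, x) = Add(-9, Add(Mul(x, x), x)) = Add(-9, Add(Pow(x, 2), x)) = Add(-9, Add(x, Pow(x, 2))) = Add(-9, x, Pow(x, 2)))
Function('k')(z, P) = 68 (Function('k')(z, P) = Add(-4, Mul(Mul(6, 3), 4)) = Add(-4, Mul(18, 4)) = Add(-4, 72) = 68)
Mul(Add(Function('k')(-174, Add(-61, Mul(-1, -26))), Function('a')(-56, 13)), Pow(Add(Function('Y')(-215, -58), 24998), -1)) = Mul(Add(68, Add(-85, 13)), Pow(Add(Add(-9, -58, Pow(-58, 2)), 24998), -1)) = Mul(Add(68, -72), Pow(Add(Add(-9, -58, 3364), 24998), -1)) = Mul(-4, Pow(Add(3297, 24998), -1)) = Mul(-4, Pow(28295, -1)) = Mul(-4, Rational(1, 28295)) = Rational(-4, 28295)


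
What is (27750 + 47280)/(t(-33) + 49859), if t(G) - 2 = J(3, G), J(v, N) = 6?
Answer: 75030/49867 ≈ 1.5046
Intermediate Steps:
t(G) = 8 (t(G) = 2 + 6 = 8)
(27750 + 47280)/(t(-33) + 49859) = (27750 + 47280)/(8 + 49859) = 75030/49867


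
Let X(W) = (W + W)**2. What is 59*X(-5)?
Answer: 5900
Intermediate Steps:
X(W) = 4*W**2 (X(W) = (2*W)**2 = 4*W**2)
59*X(-5) = 59*(4*(-5)**2) = 59*(4*25) = 59*100 = 5900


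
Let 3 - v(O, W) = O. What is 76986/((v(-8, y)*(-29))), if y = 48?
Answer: -76986/319 ≈ -241.34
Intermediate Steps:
v(O, W) = 3 - O
76986/((v(-8, y)*(-29))) = 76986/(((3 - 1*(-8))*(-29))) = 76986/(((3 + 8)*(-29))) = 76986/((11*(-29))) = 76986/(-319) = 76986*(-1/319) = -76986/319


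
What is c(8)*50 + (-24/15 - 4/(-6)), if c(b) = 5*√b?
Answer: -14/15 + 500*√2 ≈ 706.17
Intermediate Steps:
c(8)*50 + (-24/15 - 4/(-6)) = (5*√8)*50 + (-24/15 - 4/(-6)) = (5*(2*√2))*50 + (-24*1/15 - 4*(-⅙)) = (10*√2)*50 + (-8/5 + ⅔) = 500*√2 - 14/15 = -14/15 + 500*√2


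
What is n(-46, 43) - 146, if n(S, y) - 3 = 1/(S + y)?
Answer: -430/3 ≈ -143.33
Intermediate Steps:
n(S, y) = 3 + 1/(S + y)
n(-46, 43) - 146 = (1 + 3*(-46) + 3*43)/(-46 + 43) - 146 = (1 - 138 + 129)/(-3) - 146 = -⅓*(-8) - 146 = 8/3 - 146 = -430/3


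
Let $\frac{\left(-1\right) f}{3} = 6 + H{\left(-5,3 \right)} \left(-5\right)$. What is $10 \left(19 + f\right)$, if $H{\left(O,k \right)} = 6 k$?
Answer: $2710$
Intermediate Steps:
$f = 252$ ($f = - 3 \left(6 + 6 \cdot 3 \left(-5\right)\right) = - 3 \left(6 + 18 \left(-5\right)\right) = - 3 \left(6 - 90\right) = \left(-3\right) \left(-84\right) = 252$)
$10 \left(19 + f\right) = 10 \left(19 + 252\right) = 10 \cdot 271 = 2710$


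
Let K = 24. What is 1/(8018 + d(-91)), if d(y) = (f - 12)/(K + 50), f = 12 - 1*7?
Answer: 74/593325 ≈ 0.00012472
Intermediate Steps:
f = 5 (f = 12 - 7 = 5)
d(y) = -7/74 (d(y) = (5 - 12)/(24 + 50) = -7/74)
1/(8018 + d(-91)) = 1/(8018 - 7/74) = 1/(593325/74) = 74/593325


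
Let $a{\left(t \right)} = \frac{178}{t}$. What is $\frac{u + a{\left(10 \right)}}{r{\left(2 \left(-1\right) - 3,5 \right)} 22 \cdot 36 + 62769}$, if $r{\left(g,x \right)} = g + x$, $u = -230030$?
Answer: $- \frac{1150061}{313845} \approx -3.6644$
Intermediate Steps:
$\frac{u + a{\left(10 \right)}}{r{\left(2 \left(-1\right) - 3,5 \right)} 22 \cdot 36 + 62769} = \frac{-230030 + \frac{178}{10}}{\left(\left(2 \left(-1\right) - 3\right) + 5\right) 22 \cdot 36 + 62769} = \frac{-230030 + 178 \cdot \frac{1}{10}}{\left(\left(-2 - 3\right) + 5\right) 22 \cdot 36 + 62769} = \frac{-230030 + \frac{89}{5}}{\left(-5 + 5\right) 22 \cdot 36 + 62769} = - \frac{1150061}{5 \left(0 \cdot 22 \cdot 36 + 62769\right)} = - \frac{1150061}{5 \left(0 \cdot 36 + 62769\right)} = - \frac{1150061}{5 \left(0 + 62769\right)} = - \frac{1150061}{5 \cdot 62769} = \left(- \frac{1150061}{5}\right) \frac{1}{62769} = - \frac{1150061}{313845}$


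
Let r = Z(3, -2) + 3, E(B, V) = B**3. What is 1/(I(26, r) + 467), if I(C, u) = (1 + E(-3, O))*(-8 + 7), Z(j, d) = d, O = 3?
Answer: 1/493 ≈ 0.0020284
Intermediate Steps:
r = 1 (r = -2 + 3 = 1)
I(C, u) = 26 (I(C, u) = (1 + (-3)**3)*(-8 + 7) = (1 - 27)*(-1) = -26*(-1) = 26)
1/(I(26, r) + 467) = 1/(26 + 467) = 1/493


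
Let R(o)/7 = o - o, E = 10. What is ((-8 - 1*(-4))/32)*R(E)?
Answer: 0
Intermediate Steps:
R(o) = 0 (R(o) = 7*(o - o) = 7*0 = 0)
((-8 - 1*(-4))/32)*R(E) = ((-8 - 1*(-4))/32)*0 = ((-8 + 4)*(1/32))*0 = -4*1/32*0 = -⅛*0 = 0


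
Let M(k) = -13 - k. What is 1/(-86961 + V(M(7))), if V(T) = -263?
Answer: -1/87224 ≈ -1.1465e-5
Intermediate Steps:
1/(-86961 + V(M(7))) = 1/(-86961 - 263) = 1/(-87224) = -1/87224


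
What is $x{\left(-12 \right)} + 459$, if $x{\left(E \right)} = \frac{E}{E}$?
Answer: $460$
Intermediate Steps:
$x{\left(E \right)} = 1$
$x{\left(-12 \right)} + 459 = 1 + 459 = 460$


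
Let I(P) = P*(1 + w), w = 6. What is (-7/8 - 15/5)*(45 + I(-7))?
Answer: 31/2 ≈ 15.500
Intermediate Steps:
I(P) = 7*P (I(P) = P*(1 + 6) = P*7 = 7*P)
(-7/8 - 15/5)*(45 + I(-7)) = (-7/8 - 15/5)*(45 + 7*(-7)) = (-7*1/8 - 15*1/5)*(45 - 49) = (-7/8 - 3)*(-4) = -31/8*(-4) = 31/2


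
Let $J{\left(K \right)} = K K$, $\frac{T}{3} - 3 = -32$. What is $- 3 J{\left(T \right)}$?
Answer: $-22707$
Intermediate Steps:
$T = -87$ ($T = 9 + 3 \left(-32\right) = 9 - 96 = -87$)
$J{\left(K \right)} = K^{2}$
$- 3 J{\left(T \right)} = - 3 \left(-87\right)^{2} = \left(-3\right) 7569 = -22707$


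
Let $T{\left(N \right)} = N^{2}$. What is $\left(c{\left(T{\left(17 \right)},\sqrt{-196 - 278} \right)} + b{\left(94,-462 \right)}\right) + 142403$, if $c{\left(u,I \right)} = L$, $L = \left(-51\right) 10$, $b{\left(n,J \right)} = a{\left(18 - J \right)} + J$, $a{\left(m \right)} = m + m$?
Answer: $142391$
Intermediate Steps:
$a{\left(m \right)} = 2 m$
$b{\left(n,J \right)} = 36 - J$ ($b{\left(n,J \right)} = 2 \left(18 - J\right) + J = \left(36 - 2 J\right) + J = 36 - J$)
$L = -510$
$c{\left(u,I \right)} = -510$
$\left(c{\left(T{\left(17 \right)},\sqrt{-196 - 278} \right)} + b{\left(94,-462 \right)}\right) + 142403 = \left(-510 + \left(36 - -462\right)\right) + 142403 = \left(-510 + \left(36 + 462\right)\right) + 142403 = \left(-510 + 498\right) + 142403 = -12 + 142403 = 142391$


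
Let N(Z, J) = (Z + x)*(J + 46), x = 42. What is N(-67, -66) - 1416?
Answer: -916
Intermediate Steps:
N(Z, J) = (42 + Z)*(46 + J) (N(Z, J) = (Z + 42)*(J + 46) = (42 + Z)*(46 + J))
N(-67, -66) - 1416 = (1932 + 42*(-66) + 46*(-67) - 66*(-67)) - 1416 = (1932 - 2772 - 3082 + 4422) - 1416 = 500 - 1416 = -916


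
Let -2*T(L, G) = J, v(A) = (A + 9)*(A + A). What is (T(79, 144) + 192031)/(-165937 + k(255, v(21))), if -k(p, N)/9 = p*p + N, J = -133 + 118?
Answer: -384077/1525004 ≈ -0.25185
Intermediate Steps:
v(A) = 2*A*(9 + A) (v(A) = (9 + A)*(2*A) = 2*A*(9 + A))
J = -15
T(L, G) = 15/2 (T(L, G) = -½*(-15) = 15/2)
k(p, N) = -9*N - 9*p² (k(p, N) = -9*(p*p + N) = -9*(p² + N) = -9*(N + p²) = -9*N - 9*p²)
(T(79, 144) + 192031)/(-165937 + k(255, v(21))) = (15/2 + 192031)/(-165937 + (-18*21*(9 + 21) - 9*255²)) = 384077/(2*(-165937 + (-18*21*30 - 9*65025))) = 384077/(2*(-165937 + (-9*1260 - 585225))) = 384077/(2*(-165937 + (-11340 - 585225))) = 384077/(2*(-165937 - 596565)) = (384077/2)/(-762502) = (384077/2)*(-1/762502) = -384077/1525004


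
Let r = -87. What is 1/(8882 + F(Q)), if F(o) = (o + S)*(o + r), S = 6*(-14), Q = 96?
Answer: 1/8990 ≈ 0.00011123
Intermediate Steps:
S = -84
F(o) = (-87 + o)*(-84 + o) (F(o) = (o - 84)*(o - 87) = (-84 + o)*(-87 + o) = (-87 + o)*(-84 + o))
1/(8882 + F(Q)) = 1/(8882 + (7308 + 96**2 - 171*96)) = 1/(8882 + (7308 + 9216 - 16416)) = 1/(8882 + 108) = 1/8990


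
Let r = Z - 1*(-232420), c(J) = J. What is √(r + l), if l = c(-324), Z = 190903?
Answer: √422999 ≈ 650.38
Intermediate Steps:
l = -324
r = 423323 (r = 190903 - 1*(-232420) = 190903 + 232420 = 423323)
√(r + l) = √(423323 - 324) = √422999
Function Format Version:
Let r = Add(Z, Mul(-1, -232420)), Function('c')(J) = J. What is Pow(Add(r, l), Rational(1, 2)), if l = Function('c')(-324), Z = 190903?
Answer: Pow(422999, Rational(1, 2)) ≈ 650.38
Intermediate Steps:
l = -324
r = 423323 (r = Add(190903, Mul(-1, -232420)) = Add(190903, 232420) = 423323)
Pow(Add(r, l), Rational(1, 2)) = Pow(Add(423323, -324), Rational(1, 2)) = Pow(422999, Rational(1, 2))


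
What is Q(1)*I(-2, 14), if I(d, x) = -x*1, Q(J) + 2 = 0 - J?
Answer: 42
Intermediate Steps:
Q(J) = -2 - J (Q(J) = -2 + (0 - J) = -2 - J)
I(d, x) = -x
Q(1)*I(-2, 14) = (-2 - 1*1)*(-1*14) = (-2 - 1)*(-14) = -3*(-14) = 42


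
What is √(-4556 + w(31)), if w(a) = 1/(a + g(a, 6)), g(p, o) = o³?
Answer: 31*I*√289237/247 ≈ 67.498*I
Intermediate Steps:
w(a) = 1/(216 + a) (w(a) = 1/(a + 6³) = 1/(a + 216) = 1/(216 + a))
√(-4556 + w(31)) = √(-4556 + 1/(216 + 31)) = √(-4556 + 1/247) = √(-1125331/247) = 31*I*√289237/247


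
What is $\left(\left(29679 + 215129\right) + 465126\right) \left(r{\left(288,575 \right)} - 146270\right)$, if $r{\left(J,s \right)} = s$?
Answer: $-103433834130$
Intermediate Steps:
$\left(\left(29679 + 215129\right) + 465126\right) \left(r{\left(288,575 \right)} - 146270\right) = \left(\left(29679 + 215129\right) + 465126\right) \left(575 - 146270\right) = \left(244808 + 465126\right) \left(-145695\right) = 709934 \left(-145695\right) = -103433834130$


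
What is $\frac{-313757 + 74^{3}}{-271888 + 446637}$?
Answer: $\frac{91467}{174749} \approx 0.52342$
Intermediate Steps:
$\frac{-313757 + 74^{3}}{-271888 + 446637} = \frac{-313757 + 405224}{174749} = 91467 \cdot \frac{1}{174749} = \frac{91467}{174749}$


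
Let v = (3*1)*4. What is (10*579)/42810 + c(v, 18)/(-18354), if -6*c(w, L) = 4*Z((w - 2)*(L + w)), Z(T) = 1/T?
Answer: 1594046327/11786021100 ≈ 0.13525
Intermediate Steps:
v = 12 (v = 3*4 = 12)
c(w, L) = -2/(3*(-2 + w)*(L + w)) (c(w, L) = -2/(3*((w - 2)*(L + w))) = -2/(3*((-2 + w)*(L + w))) = -2*1/((-2 + w)*(L + w))/3 = -2/(3*(-2 + w)*(L + w)))
(10*579)/42810 + c(v, 18)/(-18354) = (10*579)/42810 - 2/(-6*18 - 6*12 + 3*12² + 3*18*12)/(-18354) = 5790*(1/42810) - 2/(-108 - 72 + 3*144 + 648)*(-1/18354) = 193/1427 - 2/(-108 - 72 + 432 + 648)*(-1/18354) = 193/1427 - 2/900*(-1/18354) = 193/1427 - 2*1/900*(-1/18354) = 193/1427 - 1/450*(-1/18354) = 193/1427 + 1/8259300 = 1594046327/11786021100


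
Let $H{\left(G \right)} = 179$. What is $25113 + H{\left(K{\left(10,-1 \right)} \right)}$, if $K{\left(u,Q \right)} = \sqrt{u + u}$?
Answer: $25292$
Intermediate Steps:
$K{\left(u,Q \right)} = \sqrt{2} \sqrt{u}$ ($K{\left(u,Q \right)} = \sqrt{2 u} = \sqrt{2} \sqrt{u}$)
$25113 + H{\left(K{\left(10,-1 \right)} \right)} = 25113 + 179 = 25292$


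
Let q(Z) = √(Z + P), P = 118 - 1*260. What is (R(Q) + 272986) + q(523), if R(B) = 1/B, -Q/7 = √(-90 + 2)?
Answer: 272986 + √381 + I*√22/308 ≈ 2.7301e+5 + 0.015229*I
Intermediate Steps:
P = -142 (P = 118 - 260 = -142)
q(Z) = √(-142 + Z) (q(Z) = √(Z - 142) = √(-142 + Z))
Q = -14*I*√22 (Q = -7*√(-90 + 2) = -14*I*√22 ≈ -65.666*I)
(R(Q) + 272986) + q(523) = (1/(-14*I*√22) + 272986) + √(-142 + 523) = (I*√22/308 + 272986) + √381 = (272986 + I*√22/308) + √381 = 272986 + √381 + I*√22/308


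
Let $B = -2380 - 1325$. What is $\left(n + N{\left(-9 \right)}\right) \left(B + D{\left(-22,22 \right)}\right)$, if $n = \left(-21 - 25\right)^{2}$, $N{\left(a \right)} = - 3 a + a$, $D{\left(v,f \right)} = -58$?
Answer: $-8030242$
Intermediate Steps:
$N{\left(a \right)} = - 2 a$
$B = -3705$ ($B = -2380 - 1325 = -3705$)
$n = 2116$ ($n = \left(-46\right)^{2} = 2116$)
$\left(n + N{\left(-9 \right)}\right) \left(B + D{\left(-22,22 \right)}\right) = \left(2116 - -18\right) \left(-3705 - 58\right) = \left(2116 + 18\right) \left(-3763\right) = 2134 \left(-3763\right) = -8030242$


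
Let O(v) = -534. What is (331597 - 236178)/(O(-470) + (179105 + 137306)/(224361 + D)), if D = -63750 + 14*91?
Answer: -15446904815/86130179 ≈ -179.34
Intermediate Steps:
D = -62476 (D = -63750 + 1274 = -62476)
(331597 - 236178)/(O(-470) + (179105 + 137306)/(224361 + D)) = (331597 - 236178)/(-534 + (179105 + 137306)/(224361 - 62476)) = 95419/(-534 + 316411/161885) = 95419/(-86130179/161885) = 95419*(-161885/86130179) = -15446904815/86130179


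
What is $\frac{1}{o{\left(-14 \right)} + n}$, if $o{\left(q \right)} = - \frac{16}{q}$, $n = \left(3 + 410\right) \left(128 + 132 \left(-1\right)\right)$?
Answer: $- \frac{7}{11556} \approx -0.00060575$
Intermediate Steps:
$n = -1652$ ($n = 413 \left(128 - 132\right) = 413 \left(-4\right) = -1652$)
$\frac{1}{o{\left(-14 \right)} + n} = \frac{1}{- \frac{16}{-14} - 1652} = \frac{1}{\left(-16\right) \left(- \frac{1}{14}\right) - 1652} = \frac{1}{\frac{8}{7} - 1652} = \frac{1}{- \frac{11556}{7}} = - \frac{7}{11556}$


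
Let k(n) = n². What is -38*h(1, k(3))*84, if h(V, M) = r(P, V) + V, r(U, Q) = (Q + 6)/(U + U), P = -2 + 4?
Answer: -8778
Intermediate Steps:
P = 2
r(U, Q) = (6 + Q)/(2*U) (r(U, Q) = (6 + Q)/((2*U)) = (6 + Q)*(1/(2*U)) = (6 + Q)/(2*U))
h(V, M) = 3/2 + 5*V/4 (h(V, M) = (½)*(6 + V)/2 + V = (½)*(½)*(6 + V) + V = (3/2 + V/4) + V = 3/2 + 5*V/4)
-38*h(1, k(3))*84 = -38*(3/2 + (5/4)*1)*84 = -38*(3/2 + 5/4)*84 = -38*11/4*84 = -209/2*84 = -8778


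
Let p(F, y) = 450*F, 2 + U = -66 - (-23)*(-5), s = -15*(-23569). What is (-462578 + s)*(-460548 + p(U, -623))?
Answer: 59199226614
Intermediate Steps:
s = 353535
U = -183 (U = -2 + (-66 - (-23)*(-5)) = -2 + (-66 - 1*115) = -2 + (-66 - 115) = -2 - 181 = -183)
(-462578 + s)*(-460548 + p(U, -623)) = (-462578 + 353535)*(-460548 + 450*(-183)) = -109043*(-460548 - 82350) = -109043*(-542898) = 59199226614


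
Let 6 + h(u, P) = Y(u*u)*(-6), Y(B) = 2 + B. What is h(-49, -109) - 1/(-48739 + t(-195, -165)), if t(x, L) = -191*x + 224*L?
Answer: -698900495/48454 ≈ -14424.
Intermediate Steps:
h(u, P) = -18 - 6*u² (h(u, P) = -6 + (2 + u*u)*(-6) = -6 + (2 + u²)*(-6) = -6 + (-12 - 6*u²) = -18 - 6*u²)
h(-49, -109) - 1/(-48739 + t(-195, -165)) = (-18 - 6*(-49)²) - 1/(-48739 + (-191*(-195) + 224*(-165))) = (-18 - 6*2401) - 1/(-48739 + (37245 - 36960)) = (-18 - 14406) - 1/(-48739 + 285) = -14424 - 1/(-48454) = -14424 - 1*(-1/48454) = -14424 + 1/48454 = -698900495/48454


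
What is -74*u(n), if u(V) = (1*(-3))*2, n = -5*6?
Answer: 444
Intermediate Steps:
n = -30
u(V) = -6 (u(V) = -3*2 = -6)
-74*u(n) = -74*(-6) = 444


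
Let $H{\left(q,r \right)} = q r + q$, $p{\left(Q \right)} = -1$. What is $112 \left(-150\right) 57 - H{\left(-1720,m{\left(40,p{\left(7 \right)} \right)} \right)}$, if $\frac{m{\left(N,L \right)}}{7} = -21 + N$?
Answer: $-727120$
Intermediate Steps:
$m{\left(N,L \right)} = -147 + 7 N$ ($m{\left(N,L \right)} = 7 \left(-21 + N\right) = -147 + 7 N$)
$H{\left(q,r \right)} = q + q r$
$112 \left(-150\right) 57 - H{\left(-1720,m{\left(40,p{\left(7 \right)} \right)} \right)} = 112 \left(-150\right) 57 - - 1720 \left(1 + \left(-147 + 7 \cdot 40\right)\right) = \left(-16800\right) 57 - - 1720 \left(1 + \left(-147 + 280\right)\right) = -957600 - - 1720 \left(1 + 133\right) = -957600 - \left(-1720\right) 134 = -957600 - -230480 = -957600 + 230480 = -727120$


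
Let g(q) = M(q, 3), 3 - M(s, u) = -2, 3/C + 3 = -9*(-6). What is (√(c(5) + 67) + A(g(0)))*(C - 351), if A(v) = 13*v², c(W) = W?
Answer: -1938950/17 - 35796*√2/17 ≈ -1.1703e+5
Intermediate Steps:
C = 1/17 (C = 3/(-3 - 9*(-6)) = 3/(-3 + 54) = 3/51 = 3*(1/51) = 1/17 ≈ 0.058824)
M(s, u) = 5 (M(s, u) = 3 - 1*(-2) = 3 + 2 = 5)
g(q) = 5
(√(c(5) + 67) + A(g(0)))*(C - 351) = (√(5 + 67) + 13*5²)*(1/17 - 351) = (√72 + 13*25)*(-5966/17) = (6*√2 + 325)*(-5966/17) = (325 + 6*√2)*(-5966/17) = -1938950/17 - 35796*√2/17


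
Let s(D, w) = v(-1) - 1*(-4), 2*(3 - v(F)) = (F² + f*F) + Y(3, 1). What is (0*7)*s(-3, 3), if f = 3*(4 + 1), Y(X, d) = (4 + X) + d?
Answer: 0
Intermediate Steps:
Y(X, d) = 4 + X + d
f = 15 (f = 3*5 = 15)
v(F) = -1 - 15*F/2 - F²/2 (v(F) = 3 - ((F² + 15*F) + (4 + 3 + 1))/2 = 3 - ((F² + 15*F) + 8)/2 = 3 - (8 + F² + 15*F)/2 = 3 + (-4 - 15*F/2 - F²/2) = -1 - 15*F/2 - F²/2)
s(D, w) = 10 (s(D, w) = (-1 - 15/2*(-1) - ½*(-1)²) - 1*(-4) = (-1 + 15/2 - ½*1) + 4 = (-1 + 15/2 - ½) + 4 = 6 + 4 = 10)
(0*7)*s(-3, 3) = (0*7)*10 = 0*10 = 0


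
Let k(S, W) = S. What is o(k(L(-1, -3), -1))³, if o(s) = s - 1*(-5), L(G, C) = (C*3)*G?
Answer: 2744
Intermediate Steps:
L(G, C) = 3*C*G (L(G, C) = (3*C)*G = 3*C*G)
o(s) = 5 + s (o(s) = s + 5 = 5 + s)
o(k(L(-1, -3), -1))³ = (5 + 3*(-3)*(-1))³ = (5 + 9)³ = 14³ = 2744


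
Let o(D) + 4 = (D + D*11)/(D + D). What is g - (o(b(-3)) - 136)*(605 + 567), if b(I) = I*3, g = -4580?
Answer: 152468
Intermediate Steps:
b(I) = 3*I
o(D) = 2 (o(D) = -4 + (D + D*11)/(D + D) = -4 + (D + 11*D)/((2*D)) = -4 + (12*D)*(1/(2*D)) = -4 + 6 = 2)
g - (o(b(-3)) - 136)*(605 + 567) = -4580 - (2 - 136)*(605 + 567) = -4580 - (-134)*1172 = -4580 - 1*(-157048) = -4580 + 157048 = 152468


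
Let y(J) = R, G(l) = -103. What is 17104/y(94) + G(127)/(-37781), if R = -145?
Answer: -646191289/5478245 ≈ -117.96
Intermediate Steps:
y(J) = -145
17104/y(94) + G(127)/(-37781) = 17104/(-145) - 103/(-37781) = 17104*(-1/145) - 103*(-1/37781) = -17104/145 + 103/37781 = -646191289/5478245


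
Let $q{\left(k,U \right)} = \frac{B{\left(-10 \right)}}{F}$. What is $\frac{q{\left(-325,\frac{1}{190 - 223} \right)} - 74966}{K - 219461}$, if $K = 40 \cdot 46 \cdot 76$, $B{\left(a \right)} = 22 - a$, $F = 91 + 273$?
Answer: $\frac{6821898}{7245511} \approx 0.94153$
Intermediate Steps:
$F = 364$
$q{\left(k,U \right)} = \frac{8}{91}$ ($q{\left(k,U \right)} = \frac{22 - -10}{364} = \left(22 + 10\right) \frac{1}{364} = 32 \cdot \frac{1}{364} = \frac{8}{91}$)
$K = 139840$ ($K = 1840 \cdot 76 = 139840$)
$\frac{q{\left(-325,\frac{1}{190 - 223} \right)} - 74966}{K - 219461} = \frac{\frac{8}{91} - 74966}{139840 - 219461} = - \frac{6821898}{91 \left(-79621\right)} = \left(- \frac{6821898}{91}\right) \left(- \frac{1}{79621}\right) = \frac{6821898}{7245511}$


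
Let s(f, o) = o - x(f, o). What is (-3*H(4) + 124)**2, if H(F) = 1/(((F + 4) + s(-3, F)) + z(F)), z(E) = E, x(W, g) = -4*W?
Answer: 243049/16 ≈ 15191.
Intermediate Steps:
s(f, o) = o + 4*f (s(f, o) = o - (-4)*f = o + 4*f)
H(F) = 1/(-8 + 3*F) (H(F) = 1/(((F + 4) + (F + 4*(-3))) + F) = 1/(((4 + F) + (F - 12)) + F) = 1/(((4 + F) + (-12 + F)) + F) = 1/((-8 + 2*F) + F) = 1/(-8 + 3*F))
(-3*H(4) + 124)**2 = (-3/(-8 + 3*4) + 124)**2 = (-3/(-8 + 12) + 124)**2 = (-3/4 + 124)**2 = (493/4)**2 = 243049/16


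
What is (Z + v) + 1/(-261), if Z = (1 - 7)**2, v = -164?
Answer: -33409/261 ≈ -128.00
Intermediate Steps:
Z = 36 (Z = (-6)**2 = 36)
(Z + v) + 1/(-261) = (36 - 164) + 1/(-261) = -128 - 1/261 = -33409/261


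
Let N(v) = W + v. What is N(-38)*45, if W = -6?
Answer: -1980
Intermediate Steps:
N(v) = -6 + v
N(-38)*45 = (-6 - 38)*45 = -44*45 = -1980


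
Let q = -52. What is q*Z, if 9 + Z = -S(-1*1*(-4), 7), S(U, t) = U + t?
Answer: 1040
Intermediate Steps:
Z = -20 (Z = -9 - (-1*1*(-4) + 7) = -9 - (-1*(-4) + 7) = -9 - (4 + 7) = -9 - 1*11 = -9 - 11 = -20)
q*Z = -52*(-20) = 1040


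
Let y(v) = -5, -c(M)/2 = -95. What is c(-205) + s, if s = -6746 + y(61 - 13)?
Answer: -6561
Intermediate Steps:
c(M) = 190 (c(M) = -2*(-95) = 190)
s = -6751 (s = -6746 - 5 = -6751)
c(-205) + s = 190 - 6751 = -6561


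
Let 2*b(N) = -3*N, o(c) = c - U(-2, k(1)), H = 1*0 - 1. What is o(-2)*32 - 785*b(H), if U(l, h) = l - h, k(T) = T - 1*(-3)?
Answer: -2099/2 ≈ -1049.5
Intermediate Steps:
k(T) = 3 + T (k(T) = T + 3 = 3 + T)
H = -1 (H = 0 - 1 = -1)
o(c) = 6 + c (o(c) = c - (-2 - (3 + 1)) = c - (-2 - 1*4) = c - (-2 - 4) = c - 1*(-6) = c + 6 = 6 + c)
b(N) = -3*N/2 (b(N) = (-3*N)/2 = -3*N/2)
o(-2)*32 - 785*b(H) = (6 - 2)*32 - (-2355)*(-1)/2 = 4*32 - 785*3/2 = 128 - 2355/2 = -2099/2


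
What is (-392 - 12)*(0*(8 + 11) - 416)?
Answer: 168064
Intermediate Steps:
(-392 - 12)*(0*(8 + 11) - 416) = -404*(0*19 - 416) = -404*(0 - 416) = -404*(-416) = 168064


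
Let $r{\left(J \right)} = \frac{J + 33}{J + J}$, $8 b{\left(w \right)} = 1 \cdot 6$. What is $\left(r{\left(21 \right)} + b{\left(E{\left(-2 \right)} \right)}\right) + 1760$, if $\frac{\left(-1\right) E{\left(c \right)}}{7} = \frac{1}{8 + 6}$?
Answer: $\frac{49337}{28} \approx 1762.0$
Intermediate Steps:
$E{\left(c \right)} = - \frac{1}{2}$ ($E{\left(c \right)} = - \frac{7}{8 + 6} = - \frac{7}{14} = \left(-7\right) \frac{1}{14} = - \frac{1}{2}$)
$b{\left(w \right)} = \frac{3}{4}$ ($b{\left(w \right)} = \frac{1 \cdot 6}{8} = \frac{1}{8} \cdot 6 = \frac{3}{4}$)
$r{\left(J \right)} = \frac{33 + J}{2 J}$
$\left(r{\left(21 \right)} + b{\left(E{\left(-2 \right)} \right)}\right) + 1760 = \left(\frac{33 + 21}{2 \cdot 21} + \frac{3}{4}\right) + 1760 = \left(\frac{1}{2} \cdot \frac{1}{21} \cdot 54 + \frac{3}{4}\right) + 1760 = \left(\frac{9}{7} + \frac{3}{4}\right) + 1760 = \frac{57}{28} + 1760 = \frac{49337}{28}$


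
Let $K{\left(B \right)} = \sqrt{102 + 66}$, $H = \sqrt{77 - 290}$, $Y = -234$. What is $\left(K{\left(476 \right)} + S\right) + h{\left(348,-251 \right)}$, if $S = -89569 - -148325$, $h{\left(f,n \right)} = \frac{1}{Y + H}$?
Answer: $\frac{1076586110}{18323} + 2 \sqrt{42} - \frac{i \sqrt{213}}{54969} \approx 58769.0 - 0.0002655 i$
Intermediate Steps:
$H = i \sqrt{213}$ ($H = \sqrt{-213} = i \sqrt{213} \approx 14.595 i$)
$h{\left(f,n \right)} = \frac{1}{-234 + i \sqrt{213}}$
$K{\left(B \right)} = 2 \sqrt{42}$ ($K{\left(B \right)} = \sqrt{168} = 2 \sqrt{42}$)
$S = 58756$ ($S = -89569 + 148325 = 58756$)
$\left(K{\left(476 \right)} + S\right) + h{\left(348,-251 \right)} = \left(2 \sqrt{42} + 58756\right) - \left(\frac{78}{18323} + \frac{i \sqrt{213}}{54969}\right) = \left(58756 + 2 \sqrt{42}\right) - \left(\frac{78}{18323} + \frac{i \sqrt{213}}{54969}\right) = \frac{1076586110}{18323} + 2 \sqrt{42} - \frac{i \sqrt{213}}{54969}$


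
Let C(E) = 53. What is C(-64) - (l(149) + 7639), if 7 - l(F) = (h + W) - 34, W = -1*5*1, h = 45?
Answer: -7587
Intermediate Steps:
W = -5 (W = -5*1 = -5)
l(F) = 1 (l(F) = 7 - ((45 - 5) - 34) = 7 - (40 - 34) = 7 - 1*6 = 7 - 6 = 1)
C(-64) - (l(149) + 7639) = 53 - (1 + 7639) = 53 - 1*7640 = 53 - 7640 = -7587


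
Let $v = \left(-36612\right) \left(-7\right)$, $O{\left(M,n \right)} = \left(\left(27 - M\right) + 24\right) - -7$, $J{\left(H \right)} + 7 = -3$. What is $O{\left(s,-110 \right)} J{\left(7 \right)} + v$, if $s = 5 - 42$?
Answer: $255334$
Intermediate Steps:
$J{\left(H \right)} = -10$ ($J{\left(H \right)} = -7 - 3 = -10$)
$s = -37$
$O{\left(M,n \right)} = 58 - M$ ($O{\left(M,n \right)} = \left(51 - M\right) + 7 = 58 - M$)
$v = 256284$
$O{\left(s,-110 \right)} J{\left(7 \right)} + v = \left(58 - -37\right) \left(-10\right) + 256284 = \left(58 + 37\right) \left(-10\right) + 256284 = 95 \left(-10\right) + 256284 = -950 + 256284 = 255334$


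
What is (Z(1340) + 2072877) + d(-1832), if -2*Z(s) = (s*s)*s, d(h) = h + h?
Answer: -1200982787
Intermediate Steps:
d(h) = 2*h
Z(s) = -s³/2 (Z(s) = -s*s*s/2 = -s²*s/2 = -s³/2)
(Z(1340) + 2072877) + d(-1832) = (-½*1340³ + 2072877) + 2*(-1832) = (-½*2406104000 + 2072877) - 3664 = (-1203052000 + 2072877) - 3664 = -1200979123 - 3664 = -1200982787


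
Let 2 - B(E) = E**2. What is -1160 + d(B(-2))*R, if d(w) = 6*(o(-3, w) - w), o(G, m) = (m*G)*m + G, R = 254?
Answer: -20972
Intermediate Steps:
B(E) = 2 - E**2
o(G, m) = G + G*m**2 (o(G, m) = (G*m)*m + G = G*m**2 + G = G + G*m**2)
d(w) = -18 - 18*w**2 - 6*w (d(w) = 6*(-3*(1 + w**2) - w) = 6*((-3 - 3*w**2) - w) = 6*(-3 - w - 3*w**2) = -18 - 18*w**2 - 6*w)
-1160 + d(B(-2))*R = -1160 + (-18 - 18*(2 - 1*(-2)**2)**2 - 6*(2 - 1*(-2)**2))*254 = -1160 + (-18 - 18*(2 - 1*4)**2 - 6*(2 - 1*4))*254 = -1160 + (-18 - 18*(2 - 4)**2 - 6*(2 - 4))*254 = -1160 + (-18 - 18*(-2)**2 - 6*(-2))*254 = -1160 + (-18 - 18*4 + 12)*254 = -1160 + (-18 - 72 + 12)*254 = -1160 - 78*254 = -1160 - 19812 = -20972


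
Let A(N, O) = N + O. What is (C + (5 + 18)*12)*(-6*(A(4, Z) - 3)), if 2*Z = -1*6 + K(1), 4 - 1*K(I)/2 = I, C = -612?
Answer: 2016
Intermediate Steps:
K(I) = 8 - 2*I
Z = 0 (Z = (-1*6 + (8 - 2*1))/2 = (-6 + (8 - 2))/2 = (-6 + 6)/2 = (½)*0 = 0)
(C + (5 + 18)*12)*(-6*(A(4, Z) - 3)) = (-612 + (5 + 18)*12)*(-6*((4 + 0) - 3)) = (-612 + 23*12)*(-6*(4 - 3)) = (-612 + 276)*(-6*1) = -336*(-6) = 2016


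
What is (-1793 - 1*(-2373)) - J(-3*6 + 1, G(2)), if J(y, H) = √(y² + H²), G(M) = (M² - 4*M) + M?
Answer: 580 - √293 ≈ 562.88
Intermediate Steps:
G(M) = M² - 3*M
J(y, H) = √(H² + y²)
(-1793 - 1*(-2373)) - J(-3*6 + 1, G(2)) = (-1793 - 1*(-2373)) - √((2*(-3 + 2))² + (-3*6 + 1)²) = (-1793 + 2373) - √((2*(-1))² + (-18 + 1)²) = 580 - √((-2)² + (-17)²) = 580 - √(4 + 289) = 580 - √293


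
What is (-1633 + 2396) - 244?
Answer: 519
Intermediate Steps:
(-1633 + 2396) - 244 = 763 - 244 = 519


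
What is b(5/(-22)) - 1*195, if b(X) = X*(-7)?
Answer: -4255/22 ≈ -193.41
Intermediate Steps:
b(X) = -7*X
b(5/(-22)) - 1*195 = -35/(-22) - 1*195 = -35*(-1)/22 - 195 = -7*(-5/22) - 195 = 35/22 - 195 = -4255/22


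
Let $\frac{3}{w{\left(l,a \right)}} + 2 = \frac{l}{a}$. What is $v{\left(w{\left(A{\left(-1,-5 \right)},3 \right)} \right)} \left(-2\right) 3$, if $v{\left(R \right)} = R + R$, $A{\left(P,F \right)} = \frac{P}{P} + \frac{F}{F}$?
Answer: $27$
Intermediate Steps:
$A{\left(P,F \right)} = 2$ ($A{\left(P,F \right)} = 1 + 1 = 2$)
$w{\left(l,a \right)} = \frac{3}{-2 + \frac{l}{a}}$
$v{\left(R \right)} = 2 R$
$v{\left(w{\left(A{\left(-1,-5 \right)},3 \right)} \right)} \left(-2\right) 3 = 2 \left(\left(-3\right) 3 \frac{1}{\left(-1\right) 2 + 2 \cdot 3}\right) \left(-2\right) 3 = 2 \left(\left(-3\right) 3 \frac{1}{-2 + 6}\right) \left(-2\right) 3 = 2 \left(\left(-3\right) 3 \cdot \frac{1}{4}\right) \left(-2\right) 3 = 2 \left(- \frac{9}{4}\right) \left(-2\right) 3 = \left(- \frac{9}{2}\right) \left(-2\right) 3 = 9 \cdot 3 = 27$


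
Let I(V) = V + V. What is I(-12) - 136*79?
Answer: -10768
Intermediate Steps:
I(V) = 2*V
I(-12) - 136*79 = 2*(-12) - 136*79 = -24 - 10744 = -10768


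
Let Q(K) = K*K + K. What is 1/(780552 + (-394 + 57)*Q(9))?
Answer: 1/750222 ≈ 1.3329e-6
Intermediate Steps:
Q(K) = K + K² (Q(K) = K² + K = K + K²)
1/(780552 + (-394 + 57)*Q(9)) = 1/(780552 + (-394 + 57)*(9*(1 + 9))) = 1/(780552 - 3033*10) = 1/(780552 - 337*90) = 1/(780552 - 30330) = 1/750222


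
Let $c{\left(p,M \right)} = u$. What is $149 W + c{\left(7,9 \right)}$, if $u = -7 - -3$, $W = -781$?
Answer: $-116373$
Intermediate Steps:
$u = -4$ ($u = -7 + 3 = -4$)
$c{\left(p,M \right)} = -4$
$149 W + c{\left(7,9 \right)} = 149 \left(-781\right) - 4 = -116369 - 4 = -116373$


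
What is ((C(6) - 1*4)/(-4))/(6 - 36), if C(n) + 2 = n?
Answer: 0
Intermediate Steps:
C(n) = -2 + n
((C(6) - 1*4)/(-4))/(6 - 36) = (((-2 + 6) - 1*4)/(-4))/(6 - 36) = ((4 - 4)*(-¼))/(-30) = (0*(-¼))*(-1/30) = 0*(-1/30) = 0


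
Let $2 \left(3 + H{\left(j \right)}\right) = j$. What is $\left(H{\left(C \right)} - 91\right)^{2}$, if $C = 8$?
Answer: $8100$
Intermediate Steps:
$H{\left(j \right)} = -3 + \frac{j}{2}$
$\left(H{\left(C \right)} - 91\right)^{2} = \left(\left(-3 + \frac{1}{2} \cdot 8\right) - 91\right)^{2} = \left(\left(-3 + 4\right) - 91\right)^{2} = \left(1 - 91\right)^{2} = \left(-90\right)^{2} = 8100$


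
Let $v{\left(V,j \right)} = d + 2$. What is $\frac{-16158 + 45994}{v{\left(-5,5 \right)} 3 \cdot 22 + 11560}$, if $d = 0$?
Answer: $\frac{7459}{2923} \approx 2.5518$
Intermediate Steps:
$v{\left(V,j \right)} = 2$ ($v{\left(V,j \right)} = 0 + 2 = 2$)
$\frac{-16158 + 45994}{v{\left(-5,5 \right)} 3 \cdot 22 + 11560} = \frac{-16158 + 45994}{2 \cdot 3 \cdot 22 + 11560} = \frac{29836}{6 \cdot 22 + 11560} = \frac{29836}{132 + 11560} = \frac{29836}{11692} = 29836 \cdot \frac{1}{11692} = \frac{7459}{2923}$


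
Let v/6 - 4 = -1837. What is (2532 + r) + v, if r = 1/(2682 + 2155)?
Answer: -40950041/4837 ≈ -8466.0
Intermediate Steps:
v = -10998 (v = 24 + 6*(-1837) = 24 - 11022 = -10998)
r = 1/4837 ≈ 0.00020674
(2532 + r) + v = (2532 + 1/4837) - 10998 = 12247285/4837 - 10998 = -40950041/4837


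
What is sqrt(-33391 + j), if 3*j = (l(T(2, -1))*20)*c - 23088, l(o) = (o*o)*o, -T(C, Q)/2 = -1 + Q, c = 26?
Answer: I*sqrt(269943)/3 ≈ 173.19*I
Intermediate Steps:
T(C, Q) = 2 - 2*Q (T(C, Q) = -2*(-1 + Q) = 2 - 2*Q)
l(o) = o**3 (l(o) = o**2*o = o**3)
j = 10192/3 (j = (((2 - 2*(-1))**3*20)*26 - 23088)/3 = (((2 + 2)**3*20)*26 - 23088)/3 = ((4**3*20)*26 - 23088)/3 = ((64*20)*26 - 23088)/3 = (1280*26 - 23088)/3 = (33280 - 23088)/3 = (1/3)*10192 = 10192/3 ≈ 3397.3)
sqrt(-33391 + j) = sqrt(-33391 + 10192/3) = sqrt(-89981/3) = I*sqrt(269943)/3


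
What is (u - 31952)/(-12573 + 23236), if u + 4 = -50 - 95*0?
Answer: -32006/10663 ≈ -3.0016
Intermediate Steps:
u = -54 (u = -4 + (-50 - 95*0) = -4 + (-50 + 0) = -4 - 50 = -54)
(u - 31952)/(-12573 + 23236) = (-54 - 31952)/(-12573 + 23236) = -32006/10663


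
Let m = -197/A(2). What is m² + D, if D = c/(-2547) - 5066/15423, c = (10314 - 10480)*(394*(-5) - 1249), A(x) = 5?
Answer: 48820511227/36372575 ≈ 1342.2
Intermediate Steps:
c = 534354 (c = -166*(-1970 - 1249) = -166*(-3219) = 534354)
m = -197/5 ≈ -39.400
D = -305712772/1454903 (D = 534354/(-2547) - 5066/15423 = 534354*(-1/2547) - 5066*1/15423 = -178118/849 - 5066/15423 = -305712772/1454903 ≈ -210.13)
m² + D = (-197/5)² - 305712772/1454903 = 38809/25 - 305712772/1454903 = 48820511227/36372575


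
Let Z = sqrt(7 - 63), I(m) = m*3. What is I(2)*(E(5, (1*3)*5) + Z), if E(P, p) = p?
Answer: 90 + 12*I*sqrt(14) ≈ 90.0 + 44.9*I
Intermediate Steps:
I(m) = 3*m
Z = 2*I*sqrt(14) (Z = sqrt(-56) = 2*I*sqrt(14) ≈ 7.4833*I)
I(2)*(E(5, (1*3)*5) + Z) = (3*2)*((1*3)*5 + 2*I*sqrt(14)) = 6*(3*5 + 2*I*sqrt(14)) = 6*(15 + 2*I*sqrt(14)) = 90 + 12*I*sqrt(14)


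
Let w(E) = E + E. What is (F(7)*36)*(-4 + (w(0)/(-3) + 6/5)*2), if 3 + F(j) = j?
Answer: -1152/5 ≈ -230.40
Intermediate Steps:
F(j) = -3 + j
w(E) = 2*E
(F(7)*36)*(-4 + (w(0)/(-3) + 6/5)*2) = ((-3 + 7)*36)*(-4 + ((2*0)/(-3) + 6/5)*2) = (4*36)*(-4 + (0*(-1/3) + 6*(1/5))*2) = 144*(-4 + (0 + 6/5)*2) = 144*(-4 + (6/5)*2) = 144*(-4 + 12/5) = 144*(-8/5) = -1152/5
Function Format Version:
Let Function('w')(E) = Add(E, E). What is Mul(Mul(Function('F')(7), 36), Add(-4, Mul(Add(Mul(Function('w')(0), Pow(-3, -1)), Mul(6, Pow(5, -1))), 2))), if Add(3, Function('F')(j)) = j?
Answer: Rational(-1152, 5) ≈ -230.40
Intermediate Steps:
Function('F')(j) = Add(-3, j)
Function('w')(E) = Mul(2, E)
Mul(Mul(Function('F')(7), 36), Add(-4, Mul(Add(Mul(Function('w')(0), Pow(-3, -1)), Mul(6, Pow(5, -1))), 2))) = Mul(Mul(Add(-3, 7), 36), Add(-4, Mul(Add(Mul(Mul(2, 0), Pow(-3, -1)), Mul(6, Pow(5, -1))), 2))) = Mul(Mul(4, 36), Add(-4, Mul(Add(Mul(0, Rational(-1, 3)), Mul(6, Rational(1, 5))), 2))) = Mul(144, Add(-4, Mul(Add(0, Rational(6, 5)), 2))) = Mul(144, Add(-4, Mul(Rational(6, 5), 2))) = Mul(144, Add(-4, Rational(12, 5))) = Mul(144, Rational(-8, 5)) = Rational(-1152, 5)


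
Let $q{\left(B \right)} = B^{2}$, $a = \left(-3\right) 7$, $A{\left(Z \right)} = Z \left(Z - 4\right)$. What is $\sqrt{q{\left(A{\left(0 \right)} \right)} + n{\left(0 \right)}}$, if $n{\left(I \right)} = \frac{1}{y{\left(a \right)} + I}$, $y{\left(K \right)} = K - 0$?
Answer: $\frac{i \sqrt{21}}{21} \approx 0.21822 i$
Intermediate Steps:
$A{\left(Z \right)} = Z \left(-4 + Z\right)$
$a = -21$
$y{\left(K \right)} = K$ ($y{\left(K \right)} = K + 0 = K$)
$n{\left(I \right)} = \frac{1}{-21 + I}$
$\sqrt{q{\left(A{\left(0 \right)} \right)} + n{\left(0 \right)}} = \sqrt{\left(0 \left(-4 + 0\right)\right)^{2} + \frac{1}{-21 + 0}} = \sqrt{\left(0 \left(-4\right)\right)^{2} + \frac{1}{-21}} = \sqrt{0^{2} - \frac{1}{21}} = \sqrt{0 - \frac{1}{21}} = \sqrt{- \frac{1}{21}} = \frac{i \sqrt{21}}{21}$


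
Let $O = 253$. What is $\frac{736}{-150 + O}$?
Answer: $\frac{736}{103} \approx 7.1456$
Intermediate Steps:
$\frac{736}{-150 + O} = \frac{736}{-150 + 253} = \frac{736}{103}$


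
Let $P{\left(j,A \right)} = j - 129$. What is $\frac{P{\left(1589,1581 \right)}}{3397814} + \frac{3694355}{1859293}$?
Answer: $\frac{6277722853875}{3158765892751} \approx 1.9874$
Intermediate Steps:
$P{\left(j,A \right)} = -129 + j$ ($P{\left(j,A \right)} = j - 129 = -129 + j$)
$\frac{P{\left(1589,1581 \right)}}{3397814} + \frac{3694355}{1859293} = \frac{-129 + 1589}{3397814} + \frac{3694355}{1859293} = 1460 \cdot \frac{1}{3397814} + 3694355 \cdot \frac{1}{1859293} = \frac{730}{1698907} + \frac{3694355}{1859293} = \frac{6277722853875}{3158765892751}$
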